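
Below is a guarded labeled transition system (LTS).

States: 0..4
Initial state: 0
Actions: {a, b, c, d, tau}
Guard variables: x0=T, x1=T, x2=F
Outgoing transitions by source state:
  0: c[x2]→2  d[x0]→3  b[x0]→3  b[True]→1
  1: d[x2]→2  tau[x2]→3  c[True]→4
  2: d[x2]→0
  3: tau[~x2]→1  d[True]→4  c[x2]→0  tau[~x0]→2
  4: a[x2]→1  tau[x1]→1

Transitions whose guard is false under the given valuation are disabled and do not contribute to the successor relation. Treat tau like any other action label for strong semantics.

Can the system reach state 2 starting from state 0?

Guard filter leaves 7 enabled edge(s).
Layer 0: {0}
Layer 1: {1,3}  total {0,1,3}
Layer 2: {4}  total {0,1,3,4}
R = {0,1,3,4}

Answer: UNREACHABLE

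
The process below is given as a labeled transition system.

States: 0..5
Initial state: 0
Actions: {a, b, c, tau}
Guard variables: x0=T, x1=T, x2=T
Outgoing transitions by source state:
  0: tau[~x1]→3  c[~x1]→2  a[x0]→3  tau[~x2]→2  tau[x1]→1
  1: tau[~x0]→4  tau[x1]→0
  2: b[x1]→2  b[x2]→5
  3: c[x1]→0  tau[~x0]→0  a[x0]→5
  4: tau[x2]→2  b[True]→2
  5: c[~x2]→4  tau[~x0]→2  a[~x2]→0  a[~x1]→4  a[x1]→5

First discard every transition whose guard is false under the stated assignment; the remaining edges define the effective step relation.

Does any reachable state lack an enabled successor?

Answer: DEADLOCK-FREE

Working:
Reachable = {0,1,3,5}
  0: a→3  tau→1  [2 exit(s)]
  1: tau→0  [1 exit(s)]
  3: a→5  c→0  [2 exit(s)]
  5: a→5  [1 exit(s)]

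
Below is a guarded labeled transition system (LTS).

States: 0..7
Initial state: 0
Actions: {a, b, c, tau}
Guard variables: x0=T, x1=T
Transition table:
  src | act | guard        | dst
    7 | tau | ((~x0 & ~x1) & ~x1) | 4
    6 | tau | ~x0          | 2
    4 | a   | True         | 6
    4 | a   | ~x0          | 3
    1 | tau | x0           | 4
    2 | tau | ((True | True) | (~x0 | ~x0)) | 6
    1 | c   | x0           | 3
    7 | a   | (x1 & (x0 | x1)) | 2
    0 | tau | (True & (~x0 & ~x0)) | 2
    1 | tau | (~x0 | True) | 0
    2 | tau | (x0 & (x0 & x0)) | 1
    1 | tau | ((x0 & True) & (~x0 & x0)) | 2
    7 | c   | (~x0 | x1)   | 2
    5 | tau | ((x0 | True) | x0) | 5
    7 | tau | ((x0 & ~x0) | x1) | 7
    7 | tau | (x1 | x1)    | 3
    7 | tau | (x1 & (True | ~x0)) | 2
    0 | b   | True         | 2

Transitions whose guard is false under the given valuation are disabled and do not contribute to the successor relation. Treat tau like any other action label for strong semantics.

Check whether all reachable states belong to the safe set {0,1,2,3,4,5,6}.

Safe = {0,1,2,3,4,5,6}
R = {0,1,2,3,4,6}
  0: ok
  1: ok
  2: ok
  3: ok
  4: ok
  6: ok

Answer: INVARIANT HOLDS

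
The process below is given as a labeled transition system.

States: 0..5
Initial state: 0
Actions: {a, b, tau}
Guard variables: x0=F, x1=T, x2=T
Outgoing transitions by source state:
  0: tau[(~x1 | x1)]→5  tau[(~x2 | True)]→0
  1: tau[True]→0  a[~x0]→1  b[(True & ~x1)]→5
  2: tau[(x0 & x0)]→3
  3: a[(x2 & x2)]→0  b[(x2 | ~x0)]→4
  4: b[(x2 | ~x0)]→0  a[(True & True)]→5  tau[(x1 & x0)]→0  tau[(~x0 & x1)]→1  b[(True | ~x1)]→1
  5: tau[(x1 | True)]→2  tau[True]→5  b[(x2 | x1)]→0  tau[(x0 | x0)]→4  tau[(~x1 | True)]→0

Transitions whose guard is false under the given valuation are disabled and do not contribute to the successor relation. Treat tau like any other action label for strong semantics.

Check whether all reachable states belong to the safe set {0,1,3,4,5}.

Inv-set: {0,1,3,4,5}
Reachable = {0,2,5}
  0: ✓
  2: ✗ unsafe
  5: ✓
counterexample path to 2: tau·tau

Answer: INVARIANT VIOLATED at state 2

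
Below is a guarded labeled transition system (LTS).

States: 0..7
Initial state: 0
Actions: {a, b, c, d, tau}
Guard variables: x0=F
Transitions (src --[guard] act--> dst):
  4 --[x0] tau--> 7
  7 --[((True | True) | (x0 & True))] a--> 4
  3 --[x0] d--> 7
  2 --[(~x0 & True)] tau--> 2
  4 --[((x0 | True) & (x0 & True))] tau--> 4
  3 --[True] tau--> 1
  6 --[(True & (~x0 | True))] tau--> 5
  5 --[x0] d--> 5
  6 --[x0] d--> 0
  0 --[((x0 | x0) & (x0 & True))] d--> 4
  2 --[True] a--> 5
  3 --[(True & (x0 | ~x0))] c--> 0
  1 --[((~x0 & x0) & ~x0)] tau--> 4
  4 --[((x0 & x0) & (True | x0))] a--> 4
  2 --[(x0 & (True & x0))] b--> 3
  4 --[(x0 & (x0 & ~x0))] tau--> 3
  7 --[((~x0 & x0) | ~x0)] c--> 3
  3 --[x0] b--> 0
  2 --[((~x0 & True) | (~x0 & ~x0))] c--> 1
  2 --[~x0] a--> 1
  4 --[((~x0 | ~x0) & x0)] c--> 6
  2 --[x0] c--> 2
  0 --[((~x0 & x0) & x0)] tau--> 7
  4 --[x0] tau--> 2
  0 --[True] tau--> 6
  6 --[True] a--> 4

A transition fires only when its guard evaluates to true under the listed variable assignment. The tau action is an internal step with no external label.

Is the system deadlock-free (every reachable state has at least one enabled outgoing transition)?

Answer: DEADLOCK at state 4

Working:
Reachable = {0,4,5,6}
  0: tau→6  [1 out]
  4: ∅  [STUCK]
  5: ∅  [STUCK]
  6: a→4  tau→5  [2 out]
trace reaching 4: tau·a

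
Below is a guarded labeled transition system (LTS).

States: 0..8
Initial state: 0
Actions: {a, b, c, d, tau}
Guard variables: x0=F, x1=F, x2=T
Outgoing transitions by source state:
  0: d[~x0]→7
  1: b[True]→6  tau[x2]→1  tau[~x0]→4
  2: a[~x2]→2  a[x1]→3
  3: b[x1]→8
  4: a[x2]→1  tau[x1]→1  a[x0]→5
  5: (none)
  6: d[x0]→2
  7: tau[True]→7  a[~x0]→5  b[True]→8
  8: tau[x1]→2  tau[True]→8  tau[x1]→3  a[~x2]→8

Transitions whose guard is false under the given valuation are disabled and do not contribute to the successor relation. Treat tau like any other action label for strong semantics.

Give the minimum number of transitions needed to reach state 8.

Answer: 2

Analysis:
Layered search for 8:
  L0 = {0}
  L1 = {7}
  L2 = {5,8}
first hit 8 at d=2 via d·b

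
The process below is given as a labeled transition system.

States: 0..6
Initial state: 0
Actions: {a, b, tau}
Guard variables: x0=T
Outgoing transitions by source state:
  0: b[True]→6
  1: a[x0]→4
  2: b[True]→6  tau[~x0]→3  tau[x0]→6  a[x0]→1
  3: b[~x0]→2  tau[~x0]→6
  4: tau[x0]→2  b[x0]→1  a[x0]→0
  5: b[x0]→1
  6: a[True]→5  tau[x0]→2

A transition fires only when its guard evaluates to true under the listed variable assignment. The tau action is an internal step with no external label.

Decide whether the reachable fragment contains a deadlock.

Answer: DEADLOCK-FREE

Working:
Reachable = {0,1,2,4,5,6}
  0: b→6  [deg 1]
  1: a→4  [deg 1]
  2: a→1  b→6  tau→6  [deg 3]
  4: a→0  b→1  tau→2  [deg 3]
  5: b→1  [deg 1]
  6: a→5  tau→2  [deg 2]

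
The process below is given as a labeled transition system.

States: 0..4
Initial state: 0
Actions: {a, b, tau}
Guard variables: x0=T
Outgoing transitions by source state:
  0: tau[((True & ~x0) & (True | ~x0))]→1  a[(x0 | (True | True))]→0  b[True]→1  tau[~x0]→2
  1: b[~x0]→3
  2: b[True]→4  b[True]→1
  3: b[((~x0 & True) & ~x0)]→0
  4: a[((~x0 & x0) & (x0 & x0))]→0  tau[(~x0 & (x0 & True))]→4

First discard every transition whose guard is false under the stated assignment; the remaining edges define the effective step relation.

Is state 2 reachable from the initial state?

Guard filter leaves 4 enabled edge(s).
L0 = {0}
L1 = {1}  total {0,1}
R = {0,1}

Answer: UNREACHABLE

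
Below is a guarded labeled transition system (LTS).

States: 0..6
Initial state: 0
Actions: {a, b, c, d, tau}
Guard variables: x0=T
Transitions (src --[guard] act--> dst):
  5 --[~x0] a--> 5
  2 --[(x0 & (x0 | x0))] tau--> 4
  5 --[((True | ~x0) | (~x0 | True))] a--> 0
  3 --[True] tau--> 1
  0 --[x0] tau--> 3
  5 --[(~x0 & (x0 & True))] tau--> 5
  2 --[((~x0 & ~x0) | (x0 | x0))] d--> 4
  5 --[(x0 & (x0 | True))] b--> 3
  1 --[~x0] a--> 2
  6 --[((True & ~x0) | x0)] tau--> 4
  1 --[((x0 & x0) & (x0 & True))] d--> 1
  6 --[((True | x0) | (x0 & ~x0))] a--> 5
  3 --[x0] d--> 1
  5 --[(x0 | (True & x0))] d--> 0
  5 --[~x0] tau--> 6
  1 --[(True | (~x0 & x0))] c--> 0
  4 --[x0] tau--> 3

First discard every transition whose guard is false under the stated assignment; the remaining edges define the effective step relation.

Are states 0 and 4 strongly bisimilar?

Refine partition for ~:
  π0 = {{0,1,2,3,4,5,6}}
  π1 = {{0,4},{1},{2,3},{5},{6}}
  π2 = {{0,4},{1},{2},{3},{5},{6}}
6 equivalence class(es) (converged in 3)
[0]={0,4}  [4]={0,4}

Answer: BISIMILAR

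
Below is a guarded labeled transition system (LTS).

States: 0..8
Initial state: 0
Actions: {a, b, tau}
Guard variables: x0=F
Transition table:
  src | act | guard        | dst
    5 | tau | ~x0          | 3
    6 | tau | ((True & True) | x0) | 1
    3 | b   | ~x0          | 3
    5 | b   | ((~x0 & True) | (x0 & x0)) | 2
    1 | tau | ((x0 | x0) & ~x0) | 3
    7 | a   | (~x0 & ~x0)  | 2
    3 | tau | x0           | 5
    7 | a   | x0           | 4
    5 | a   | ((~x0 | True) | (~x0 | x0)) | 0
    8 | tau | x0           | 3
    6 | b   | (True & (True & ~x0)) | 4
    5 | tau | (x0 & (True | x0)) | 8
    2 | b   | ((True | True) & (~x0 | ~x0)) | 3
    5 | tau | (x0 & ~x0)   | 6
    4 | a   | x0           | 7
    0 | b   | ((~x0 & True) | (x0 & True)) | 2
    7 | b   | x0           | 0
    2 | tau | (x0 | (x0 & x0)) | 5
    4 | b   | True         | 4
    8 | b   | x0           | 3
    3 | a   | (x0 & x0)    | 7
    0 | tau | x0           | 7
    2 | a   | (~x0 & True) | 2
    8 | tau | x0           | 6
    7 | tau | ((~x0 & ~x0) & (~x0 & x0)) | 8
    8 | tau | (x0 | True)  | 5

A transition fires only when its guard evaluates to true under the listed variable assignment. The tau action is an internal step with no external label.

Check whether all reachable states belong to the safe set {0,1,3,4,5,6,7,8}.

Safe = {0,1,3,4,5,6,7,8}
R = {0,2,3}
  0: safe
  2: VIOLATES
  3: safe
reach 2 via b — violates

Answer: INVARIANT VIOLATED at state 2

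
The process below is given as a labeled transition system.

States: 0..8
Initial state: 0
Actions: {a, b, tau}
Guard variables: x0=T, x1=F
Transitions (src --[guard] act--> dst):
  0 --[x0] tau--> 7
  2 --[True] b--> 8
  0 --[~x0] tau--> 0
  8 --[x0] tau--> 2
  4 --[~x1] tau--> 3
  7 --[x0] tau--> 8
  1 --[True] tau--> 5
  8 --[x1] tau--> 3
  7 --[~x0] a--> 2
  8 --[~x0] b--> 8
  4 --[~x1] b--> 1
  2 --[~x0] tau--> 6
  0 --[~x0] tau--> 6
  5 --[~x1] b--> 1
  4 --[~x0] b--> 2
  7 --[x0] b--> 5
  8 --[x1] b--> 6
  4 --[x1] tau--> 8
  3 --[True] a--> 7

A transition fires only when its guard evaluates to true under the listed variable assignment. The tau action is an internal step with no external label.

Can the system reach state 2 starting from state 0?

Guard filter leaves 10 enabled edge(s).
depth 0: {0}
depth 1: {7}  now seen {0,7}
depth 2: {5,8}  now seen {0,5,7,8}
depth 3: {1,2}  now seen {0,1,2,5,7,8}
Reachable = {0,1,2,5,7,8}
trace reaching 2: tau·tau·tau

Answer: REACHABLE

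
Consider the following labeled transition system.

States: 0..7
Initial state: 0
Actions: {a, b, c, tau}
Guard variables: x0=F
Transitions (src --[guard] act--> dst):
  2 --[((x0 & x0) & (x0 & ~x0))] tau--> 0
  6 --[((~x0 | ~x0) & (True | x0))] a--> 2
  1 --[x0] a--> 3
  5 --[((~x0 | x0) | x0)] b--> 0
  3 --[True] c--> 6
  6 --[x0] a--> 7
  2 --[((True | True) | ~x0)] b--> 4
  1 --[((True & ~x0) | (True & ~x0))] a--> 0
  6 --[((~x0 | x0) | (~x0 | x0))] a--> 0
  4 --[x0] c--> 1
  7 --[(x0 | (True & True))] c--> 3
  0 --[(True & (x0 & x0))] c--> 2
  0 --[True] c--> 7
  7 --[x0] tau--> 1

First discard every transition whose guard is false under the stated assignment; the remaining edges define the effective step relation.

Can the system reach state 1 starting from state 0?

Answer: UNREACHABLE

Trace:
Guard filter leaves 8 enabled edge(s).
L0 = {0}
L1 = {7}  cumulative {0,7}
L2 = {3}  cumulative {0,3,7}
L3 = {6}  cumulative {0,3,6,7}
L4 = {2}  cumulative {0,2,3,6,7}
L5 = {4}  cumulative {0,2,3,4,6,7}
R = {0,2,3,4,6,7}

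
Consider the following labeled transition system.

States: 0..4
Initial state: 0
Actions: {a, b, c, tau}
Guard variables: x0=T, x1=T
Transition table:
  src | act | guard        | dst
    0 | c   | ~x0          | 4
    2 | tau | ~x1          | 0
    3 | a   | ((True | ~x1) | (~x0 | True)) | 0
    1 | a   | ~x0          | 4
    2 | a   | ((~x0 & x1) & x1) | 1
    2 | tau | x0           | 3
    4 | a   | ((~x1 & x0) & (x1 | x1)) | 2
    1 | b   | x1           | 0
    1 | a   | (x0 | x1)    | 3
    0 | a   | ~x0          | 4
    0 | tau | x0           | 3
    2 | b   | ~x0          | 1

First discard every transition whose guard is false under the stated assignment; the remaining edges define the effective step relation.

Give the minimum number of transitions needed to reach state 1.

BFS to 1:
  depth 0: {0}
  depth 1: {3}
1 never appears.

Answer: UNREACHABLE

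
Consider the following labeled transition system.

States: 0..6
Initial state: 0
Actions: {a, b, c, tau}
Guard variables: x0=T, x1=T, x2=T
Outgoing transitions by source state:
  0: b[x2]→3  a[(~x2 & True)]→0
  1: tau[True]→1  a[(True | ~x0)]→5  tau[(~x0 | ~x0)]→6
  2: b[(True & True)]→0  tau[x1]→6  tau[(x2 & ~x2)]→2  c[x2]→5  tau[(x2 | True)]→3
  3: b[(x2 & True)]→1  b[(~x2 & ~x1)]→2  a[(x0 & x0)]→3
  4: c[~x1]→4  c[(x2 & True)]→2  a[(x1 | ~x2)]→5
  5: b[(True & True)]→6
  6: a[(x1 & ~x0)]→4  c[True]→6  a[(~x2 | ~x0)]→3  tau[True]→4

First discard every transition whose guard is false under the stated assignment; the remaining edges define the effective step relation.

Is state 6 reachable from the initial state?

Answer: REACHABLE

Analysis:
After dropping false guards: 14 live edges.
L0 = {0}
L1 = {3}  total {0,3}
L2 = {1}  total {0,1,3}
L3 = {5}  total {0,1,3,5}
L4 = {6}  total {0,1,3,5,6}
L5 = {4}  total {0,1,3,4,5,6}
L6 = {2}  total {0,1,2,3,4,5,6}
Reachable = {0,1,2,3,4,5,6}
Path to 6: b·b·a·b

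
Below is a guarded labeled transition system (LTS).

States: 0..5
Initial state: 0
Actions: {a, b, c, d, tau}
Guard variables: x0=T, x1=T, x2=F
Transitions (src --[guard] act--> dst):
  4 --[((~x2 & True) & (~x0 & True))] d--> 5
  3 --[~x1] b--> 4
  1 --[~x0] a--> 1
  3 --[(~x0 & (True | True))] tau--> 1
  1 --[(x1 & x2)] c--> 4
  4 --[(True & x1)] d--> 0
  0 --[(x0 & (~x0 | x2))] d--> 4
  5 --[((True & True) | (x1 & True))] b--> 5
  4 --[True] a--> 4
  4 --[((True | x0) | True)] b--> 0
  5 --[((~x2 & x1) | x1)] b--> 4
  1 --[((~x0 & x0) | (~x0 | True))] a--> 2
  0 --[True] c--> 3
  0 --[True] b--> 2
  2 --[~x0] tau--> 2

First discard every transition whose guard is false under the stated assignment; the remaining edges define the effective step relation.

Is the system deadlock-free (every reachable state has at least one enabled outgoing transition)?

Reach set: {0,2,3}
  0: b→2  c→3  [2 out]
  2: ∅  [no exit]
  3: ∅  [no exit]
witness 2: b

Answer: DEADLOCK at state 2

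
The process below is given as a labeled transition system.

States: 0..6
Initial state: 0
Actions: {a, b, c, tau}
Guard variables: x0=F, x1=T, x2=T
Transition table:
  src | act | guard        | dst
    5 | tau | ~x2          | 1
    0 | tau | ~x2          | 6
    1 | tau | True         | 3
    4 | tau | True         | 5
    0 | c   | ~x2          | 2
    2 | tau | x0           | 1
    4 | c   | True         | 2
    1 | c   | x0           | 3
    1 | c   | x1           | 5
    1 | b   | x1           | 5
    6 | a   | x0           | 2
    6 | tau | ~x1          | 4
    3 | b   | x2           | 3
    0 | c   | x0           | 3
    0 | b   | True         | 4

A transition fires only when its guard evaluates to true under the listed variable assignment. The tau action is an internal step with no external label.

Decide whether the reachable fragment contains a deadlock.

Reachable = {0,2,4,5}
  0: b→4  [1 exit(s)]
  2: ∅  [STUCK]
  4: c→2  tau→5  [2 exit(s)]
  5: ∅  [STUCK]
witness 2: b·c

Answer: DEADLOCK at state 2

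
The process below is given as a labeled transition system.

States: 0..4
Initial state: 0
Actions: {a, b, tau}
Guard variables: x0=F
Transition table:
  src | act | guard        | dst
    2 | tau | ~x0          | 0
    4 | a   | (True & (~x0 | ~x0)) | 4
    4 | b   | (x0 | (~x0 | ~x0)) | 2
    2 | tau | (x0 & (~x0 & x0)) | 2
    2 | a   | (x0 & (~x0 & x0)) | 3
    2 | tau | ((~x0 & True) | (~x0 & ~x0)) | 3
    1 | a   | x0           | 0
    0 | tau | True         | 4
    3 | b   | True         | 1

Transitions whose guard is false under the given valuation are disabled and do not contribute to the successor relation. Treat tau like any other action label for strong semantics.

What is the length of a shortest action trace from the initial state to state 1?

Answer: 4

Trace:
BFS to 1:
  L0 = {0}
  L1 = {4}
  L2 = {2}
  L3 = {3}
  L4 = {1}
1 enters at depth 4; path tau·b·tau·b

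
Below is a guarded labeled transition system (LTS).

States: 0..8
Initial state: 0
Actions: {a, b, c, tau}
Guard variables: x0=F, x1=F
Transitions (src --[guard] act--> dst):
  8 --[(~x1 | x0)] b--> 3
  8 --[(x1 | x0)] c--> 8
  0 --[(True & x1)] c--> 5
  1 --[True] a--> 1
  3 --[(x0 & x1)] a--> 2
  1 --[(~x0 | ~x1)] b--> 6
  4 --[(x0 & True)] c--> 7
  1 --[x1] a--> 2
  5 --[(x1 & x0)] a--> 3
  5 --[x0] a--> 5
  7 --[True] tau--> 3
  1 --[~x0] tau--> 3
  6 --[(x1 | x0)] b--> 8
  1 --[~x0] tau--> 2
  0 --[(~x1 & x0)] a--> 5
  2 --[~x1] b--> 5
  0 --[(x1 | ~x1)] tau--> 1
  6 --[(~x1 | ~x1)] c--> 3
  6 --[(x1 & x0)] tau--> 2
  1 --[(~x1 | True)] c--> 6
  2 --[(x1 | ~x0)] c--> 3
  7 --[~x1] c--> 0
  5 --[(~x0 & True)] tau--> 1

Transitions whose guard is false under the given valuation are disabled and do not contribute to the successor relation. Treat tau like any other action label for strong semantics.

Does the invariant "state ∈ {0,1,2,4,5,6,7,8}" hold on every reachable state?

Inv-set: {0,1,2,4,5,6,7,8}
Reachable = {0,1,2,3,5,6}
  0: ✓
  1: ✓
  2: ✓
  3: ✗ unsafe
  5: ✓
  6: ✓
reach 3 via tau·tau — violates

Answer: INVARIANT VIOLATED at state 3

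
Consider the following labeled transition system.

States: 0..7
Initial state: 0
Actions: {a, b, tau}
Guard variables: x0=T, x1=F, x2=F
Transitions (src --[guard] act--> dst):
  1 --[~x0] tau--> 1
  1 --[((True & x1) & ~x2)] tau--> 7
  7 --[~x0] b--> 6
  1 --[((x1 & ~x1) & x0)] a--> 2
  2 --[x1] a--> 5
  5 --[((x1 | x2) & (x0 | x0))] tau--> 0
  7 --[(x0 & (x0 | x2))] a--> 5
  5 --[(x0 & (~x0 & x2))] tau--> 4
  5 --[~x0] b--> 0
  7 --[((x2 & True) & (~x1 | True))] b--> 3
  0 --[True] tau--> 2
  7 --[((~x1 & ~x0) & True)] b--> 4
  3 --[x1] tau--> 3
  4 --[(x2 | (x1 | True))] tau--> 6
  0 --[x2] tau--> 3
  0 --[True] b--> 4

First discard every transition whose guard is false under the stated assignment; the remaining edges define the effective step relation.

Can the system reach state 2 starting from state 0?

Guard filter leaves 4 enabled edge(s).
Layer 0: {0}
Layer 1: {2,4}  total {0,2,4}
Layer 2: {6}  total {0,2,4,6}
R = {0,2,4,6}
trace reaching 2: tau

Answer: REACHABLE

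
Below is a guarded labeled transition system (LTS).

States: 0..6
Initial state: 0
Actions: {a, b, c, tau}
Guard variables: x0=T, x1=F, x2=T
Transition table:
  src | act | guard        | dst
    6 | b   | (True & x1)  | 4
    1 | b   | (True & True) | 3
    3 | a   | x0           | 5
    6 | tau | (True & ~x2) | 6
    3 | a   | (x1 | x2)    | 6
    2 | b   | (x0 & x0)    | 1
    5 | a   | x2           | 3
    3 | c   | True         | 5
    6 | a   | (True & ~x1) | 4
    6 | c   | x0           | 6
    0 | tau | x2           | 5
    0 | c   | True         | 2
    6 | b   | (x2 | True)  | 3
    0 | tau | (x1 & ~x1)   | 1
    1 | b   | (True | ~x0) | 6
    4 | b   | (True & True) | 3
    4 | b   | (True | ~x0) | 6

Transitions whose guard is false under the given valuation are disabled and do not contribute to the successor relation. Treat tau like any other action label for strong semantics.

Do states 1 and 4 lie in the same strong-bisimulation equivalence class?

Answer: BISIMILAR

Working:
Compute ~ classes (split until stable):
  P[0] = {{0,1,2,3,4,5,6}}
  P[1] = {{0},{1,2,4},{3},{5},{6}}
  P[2] = {{0},{1,4},{2},{3},{5},{6}}
6 equivalence class(es) (converged in 3)
class of 1: {1,4}; class of 4: {1,4}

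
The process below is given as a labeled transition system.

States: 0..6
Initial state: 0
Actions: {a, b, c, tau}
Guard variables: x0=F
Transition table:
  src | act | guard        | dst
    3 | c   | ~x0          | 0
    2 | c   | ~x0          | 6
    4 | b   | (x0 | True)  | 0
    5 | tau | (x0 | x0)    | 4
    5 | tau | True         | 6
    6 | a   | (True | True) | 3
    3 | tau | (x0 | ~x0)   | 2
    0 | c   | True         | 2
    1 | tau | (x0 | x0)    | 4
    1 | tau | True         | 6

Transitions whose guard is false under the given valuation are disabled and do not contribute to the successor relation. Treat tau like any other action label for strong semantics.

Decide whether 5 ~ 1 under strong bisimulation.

Answer: BISIMILAR

Working:
Bisimulation quotient by refinement:
  round 0: {{0,1,2,3,4,5,6}}
  round 1: {{0,2},{1,5},{3},{4},{6}}
  round 2: {{0},{1,5},{2},{3},{4},{6}}
Fixed point at round 3; 6 class(es).
class of 5: {1,5}; class of 1: {1,5}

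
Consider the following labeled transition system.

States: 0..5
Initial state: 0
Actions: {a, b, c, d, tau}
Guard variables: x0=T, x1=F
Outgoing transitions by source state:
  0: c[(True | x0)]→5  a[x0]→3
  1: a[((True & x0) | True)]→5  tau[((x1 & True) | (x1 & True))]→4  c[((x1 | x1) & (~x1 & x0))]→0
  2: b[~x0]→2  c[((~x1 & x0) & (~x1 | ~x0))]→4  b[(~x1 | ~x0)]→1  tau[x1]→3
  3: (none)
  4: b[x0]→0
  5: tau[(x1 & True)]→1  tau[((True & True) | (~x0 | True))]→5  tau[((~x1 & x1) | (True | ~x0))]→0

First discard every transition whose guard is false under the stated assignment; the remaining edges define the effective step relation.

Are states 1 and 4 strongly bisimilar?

Refine partition for ~:
  P[0] = {{0,1,2,3,4,5}}
  P[1] = {{0},{1},{2},{3},{4},{5}}
Fixed point at round 2; 6 class(es).
class of 1: {1}; class of 4: {4}

Answer: NOT BISIMILAR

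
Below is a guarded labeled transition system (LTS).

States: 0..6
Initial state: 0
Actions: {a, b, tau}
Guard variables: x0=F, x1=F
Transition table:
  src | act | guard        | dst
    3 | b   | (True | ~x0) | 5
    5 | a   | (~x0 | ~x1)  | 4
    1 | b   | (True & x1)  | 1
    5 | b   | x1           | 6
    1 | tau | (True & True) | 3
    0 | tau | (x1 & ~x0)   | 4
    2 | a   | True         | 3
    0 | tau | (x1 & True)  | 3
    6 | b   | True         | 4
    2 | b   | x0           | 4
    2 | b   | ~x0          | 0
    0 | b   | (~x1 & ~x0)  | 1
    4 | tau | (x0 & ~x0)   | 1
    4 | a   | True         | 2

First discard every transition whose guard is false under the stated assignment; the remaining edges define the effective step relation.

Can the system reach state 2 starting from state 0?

Guard filter leaves 8 enabled edge(s).
Layer 0: {0}
Layer 1: {1}  total {0,1}
Layer 2: {3}  total {0,1,3}
Layer 3: {5}  total {0,1,3,5}
Layer 4: {4}  total {0,1,3,4,5}
Layer 5: {2}  total {0,1,2,3,4,5}
Reach set: {0,1,2,3,4,5}
trace reaching 2: b·tau·b·a·a

Answer: REACHABLE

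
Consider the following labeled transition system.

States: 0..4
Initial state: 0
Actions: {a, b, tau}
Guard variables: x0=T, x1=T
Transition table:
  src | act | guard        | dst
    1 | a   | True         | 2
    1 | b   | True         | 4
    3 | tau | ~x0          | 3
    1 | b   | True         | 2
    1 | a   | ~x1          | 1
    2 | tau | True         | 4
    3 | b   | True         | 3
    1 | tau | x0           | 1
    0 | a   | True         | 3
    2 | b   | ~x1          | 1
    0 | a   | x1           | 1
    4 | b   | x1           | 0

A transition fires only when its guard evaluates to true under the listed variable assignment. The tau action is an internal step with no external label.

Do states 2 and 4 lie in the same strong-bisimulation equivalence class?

Bisimulation quotient by refinement:
  round 0: {{0,1,2,3,4}}
  round 1: {{0},{1},{2},{3,4}}
  round 2: {{0},{1},{2},{3},{4}}
stable after 3 split(s): 5 block(s)
class of 2: {2}; class of 4: {4}

Answer: NOT BISIMILAR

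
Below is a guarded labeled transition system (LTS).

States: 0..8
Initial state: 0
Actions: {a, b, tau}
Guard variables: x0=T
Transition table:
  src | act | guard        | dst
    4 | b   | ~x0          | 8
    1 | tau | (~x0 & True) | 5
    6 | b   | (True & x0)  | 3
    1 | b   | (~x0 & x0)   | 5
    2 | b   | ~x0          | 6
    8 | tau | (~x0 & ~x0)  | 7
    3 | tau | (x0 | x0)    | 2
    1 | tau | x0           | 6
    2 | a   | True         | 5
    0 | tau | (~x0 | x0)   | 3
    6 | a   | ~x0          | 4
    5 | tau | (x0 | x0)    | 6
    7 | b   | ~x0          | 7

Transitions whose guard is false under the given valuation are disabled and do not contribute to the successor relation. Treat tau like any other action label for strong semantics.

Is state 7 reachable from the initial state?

Answer: UNREACHABLE

Working:
6 transition(s) survive guard evaluation.
depth 0: {0}
depth 1: {3}  total {0,3}
depth 2: {2}  total {0,2,3}
depth 3: {5}  total {0,2,3,5}
depth 4: {6}  total {0,2,3,5,6}
R = {0,2,3,5,6}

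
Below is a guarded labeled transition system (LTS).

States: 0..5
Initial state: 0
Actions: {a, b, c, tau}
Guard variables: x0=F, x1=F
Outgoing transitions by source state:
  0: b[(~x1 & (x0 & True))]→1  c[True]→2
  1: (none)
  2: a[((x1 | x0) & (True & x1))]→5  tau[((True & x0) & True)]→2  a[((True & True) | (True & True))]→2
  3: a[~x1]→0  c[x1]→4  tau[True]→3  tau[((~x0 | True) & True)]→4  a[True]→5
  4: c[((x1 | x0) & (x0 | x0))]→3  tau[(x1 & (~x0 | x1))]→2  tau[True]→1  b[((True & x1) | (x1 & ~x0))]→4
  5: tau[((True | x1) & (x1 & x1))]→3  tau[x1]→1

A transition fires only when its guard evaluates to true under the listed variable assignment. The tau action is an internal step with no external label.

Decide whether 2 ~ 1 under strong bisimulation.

Answer: NOT BISIMILAR

Trace:
Bisimulation quotient by refinement:
  round 0: {{0,1,2,3,4,5}}
  round 1: {{0},{1,5},{2},{3},{4}}
Fixed point at round 2; 5 class(es).
[2]={2}  [1]={1,5}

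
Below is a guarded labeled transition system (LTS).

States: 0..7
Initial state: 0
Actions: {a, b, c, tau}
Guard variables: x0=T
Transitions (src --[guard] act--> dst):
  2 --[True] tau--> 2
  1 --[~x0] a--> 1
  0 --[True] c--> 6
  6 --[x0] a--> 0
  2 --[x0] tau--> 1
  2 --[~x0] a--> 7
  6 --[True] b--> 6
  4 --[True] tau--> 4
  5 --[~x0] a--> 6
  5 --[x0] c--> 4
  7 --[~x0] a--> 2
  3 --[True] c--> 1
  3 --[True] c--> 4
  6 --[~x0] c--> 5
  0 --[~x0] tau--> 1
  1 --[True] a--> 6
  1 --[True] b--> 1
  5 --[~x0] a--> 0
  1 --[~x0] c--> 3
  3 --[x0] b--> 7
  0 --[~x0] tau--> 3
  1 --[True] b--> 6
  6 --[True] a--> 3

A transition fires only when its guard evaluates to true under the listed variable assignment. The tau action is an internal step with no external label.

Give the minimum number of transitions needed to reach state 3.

Answer: 2

Analysis:
BFS to 3:
  Layer 0: {0}
  Layer 1: {6}
  Layer 2: {3}
3 enters at depth 2; path c·a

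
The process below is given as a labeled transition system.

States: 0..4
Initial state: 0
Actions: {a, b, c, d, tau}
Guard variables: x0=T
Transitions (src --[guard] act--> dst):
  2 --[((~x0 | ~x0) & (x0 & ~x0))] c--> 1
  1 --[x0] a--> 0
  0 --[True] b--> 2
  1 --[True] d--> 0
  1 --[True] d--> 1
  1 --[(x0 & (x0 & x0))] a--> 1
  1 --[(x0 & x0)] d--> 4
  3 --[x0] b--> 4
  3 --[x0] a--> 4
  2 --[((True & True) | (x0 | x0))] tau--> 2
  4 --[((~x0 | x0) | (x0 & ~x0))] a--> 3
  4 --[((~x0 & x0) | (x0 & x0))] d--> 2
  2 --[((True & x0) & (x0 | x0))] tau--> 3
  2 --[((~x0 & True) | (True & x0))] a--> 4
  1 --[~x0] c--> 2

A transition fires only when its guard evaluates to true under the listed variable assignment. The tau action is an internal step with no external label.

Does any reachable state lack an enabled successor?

Answer: DEADLOCK-FREE

Analysis:
R = {0,2,3,4}
  0: b→2  [1 exit(s)]
  2: a→4  tau→2  tau→3  [3 exit(s)]
  3: a→4  b→4  [2 exit(s)]
  4: a→3  d→2  [2 exit(s)]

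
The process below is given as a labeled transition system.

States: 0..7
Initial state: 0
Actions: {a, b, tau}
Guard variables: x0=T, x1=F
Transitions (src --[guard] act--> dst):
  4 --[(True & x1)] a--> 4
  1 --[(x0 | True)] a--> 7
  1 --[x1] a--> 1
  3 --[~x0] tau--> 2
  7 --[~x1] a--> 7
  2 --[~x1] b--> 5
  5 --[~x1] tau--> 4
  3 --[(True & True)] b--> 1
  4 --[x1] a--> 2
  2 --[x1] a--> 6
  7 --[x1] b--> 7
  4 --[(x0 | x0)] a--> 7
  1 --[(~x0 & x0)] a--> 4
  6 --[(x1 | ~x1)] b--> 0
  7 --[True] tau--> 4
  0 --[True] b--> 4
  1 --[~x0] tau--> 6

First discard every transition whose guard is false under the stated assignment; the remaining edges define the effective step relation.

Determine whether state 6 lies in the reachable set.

9 transition(s) survive guard evaluation.
L0 = {0}
L1 = {4}  cumulative {0,4}
L2 = {7}  cumulative {0,4,7}
Reachable = {0,4,7}

Answer: UNREACHABLE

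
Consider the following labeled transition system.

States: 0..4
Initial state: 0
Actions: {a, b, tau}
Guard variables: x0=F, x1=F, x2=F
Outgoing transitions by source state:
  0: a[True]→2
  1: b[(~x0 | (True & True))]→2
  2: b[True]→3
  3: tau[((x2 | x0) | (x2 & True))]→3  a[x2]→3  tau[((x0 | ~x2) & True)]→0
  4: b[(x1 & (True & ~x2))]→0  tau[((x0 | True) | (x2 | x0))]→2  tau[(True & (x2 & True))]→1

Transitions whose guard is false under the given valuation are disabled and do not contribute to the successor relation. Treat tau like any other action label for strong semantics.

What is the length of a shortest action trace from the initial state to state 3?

Breadth-first toward 3:
  Layer 0: {0}
  Layer 1: {2}
  Layer 2: {3}
3 enters at depth 2; path a·b

Answer: 2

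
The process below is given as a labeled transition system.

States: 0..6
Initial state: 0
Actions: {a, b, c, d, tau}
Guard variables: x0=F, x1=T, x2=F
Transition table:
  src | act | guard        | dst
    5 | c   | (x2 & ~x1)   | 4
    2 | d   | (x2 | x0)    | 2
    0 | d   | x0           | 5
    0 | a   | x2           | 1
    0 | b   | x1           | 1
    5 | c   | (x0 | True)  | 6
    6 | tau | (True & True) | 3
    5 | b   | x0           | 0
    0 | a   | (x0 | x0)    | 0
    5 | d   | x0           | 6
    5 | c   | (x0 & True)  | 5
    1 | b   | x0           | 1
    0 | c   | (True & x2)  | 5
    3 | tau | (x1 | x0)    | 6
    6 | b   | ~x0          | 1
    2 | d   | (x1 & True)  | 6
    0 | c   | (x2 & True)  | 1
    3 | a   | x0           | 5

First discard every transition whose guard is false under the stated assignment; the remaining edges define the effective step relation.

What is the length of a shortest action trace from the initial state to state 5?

BFS to 5:
  Layer 0: {0}
  Layer 1: {1}
5 never appears.

Answer: UNREACHABLE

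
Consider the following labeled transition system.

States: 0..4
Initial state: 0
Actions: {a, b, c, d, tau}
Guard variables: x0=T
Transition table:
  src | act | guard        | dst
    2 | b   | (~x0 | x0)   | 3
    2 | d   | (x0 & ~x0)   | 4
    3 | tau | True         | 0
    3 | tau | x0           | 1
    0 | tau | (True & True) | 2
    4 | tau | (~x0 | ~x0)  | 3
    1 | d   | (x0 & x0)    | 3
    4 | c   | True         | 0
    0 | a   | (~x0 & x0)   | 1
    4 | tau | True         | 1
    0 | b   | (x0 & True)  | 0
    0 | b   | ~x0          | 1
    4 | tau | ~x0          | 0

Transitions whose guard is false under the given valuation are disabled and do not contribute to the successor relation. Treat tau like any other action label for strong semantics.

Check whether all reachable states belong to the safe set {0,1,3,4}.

Answer: INVARIANT VIOLATED at state 2

Trace:
Safe = {0,1,3,4}
R = {0,1,2,3}
  0: ✓
  1: ✓
  2: outside
  3: ✓
reach 2 via tau — violates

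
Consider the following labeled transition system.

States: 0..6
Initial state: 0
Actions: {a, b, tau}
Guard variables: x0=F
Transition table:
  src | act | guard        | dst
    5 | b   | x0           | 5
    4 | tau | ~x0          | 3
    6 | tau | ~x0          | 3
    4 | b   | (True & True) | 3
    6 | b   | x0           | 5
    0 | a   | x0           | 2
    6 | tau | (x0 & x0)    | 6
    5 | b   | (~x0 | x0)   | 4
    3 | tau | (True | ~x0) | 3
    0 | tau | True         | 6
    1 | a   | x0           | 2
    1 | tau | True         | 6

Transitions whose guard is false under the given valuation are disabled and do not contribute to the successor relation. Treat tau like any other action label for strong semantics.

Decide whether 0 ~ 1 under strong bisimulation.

Answer: BISIMILAR

Trace:
Bisimulation quotient by refinement:
  round 0: {{0,1,2,3,4,5,6}}
  round 1: {{0,1,3,6},{2},{4},{5}}
4 equivalence class(es) (converged in 2)
[0]={0,1,3,6}  [1]={0,1,3,6}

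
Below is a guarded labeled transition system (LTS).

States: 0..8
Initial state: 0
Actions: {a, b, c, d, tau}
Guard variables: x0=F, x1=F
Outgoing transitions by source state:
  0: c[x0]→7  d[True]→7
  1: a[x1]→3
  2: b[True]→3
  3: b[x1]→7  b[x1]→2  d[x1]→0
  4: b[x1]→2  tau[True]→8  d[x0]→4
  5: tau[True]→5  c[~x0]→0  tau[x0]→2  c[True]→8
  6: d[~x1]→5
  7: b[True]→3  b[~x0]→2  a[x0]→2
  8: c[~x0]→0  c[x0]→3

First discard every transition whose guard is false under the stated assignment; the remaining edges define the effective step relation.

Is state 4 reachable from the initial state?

Answer: UNREACHABLE

Analysis:
10 transition(s) survive guard evaluation.
Layer 0: {0}
Layer 1: {7}  total {0,7}
Layer 2: {2,3}  total {0,2,3,7}
Reachable = {0,2,3,7}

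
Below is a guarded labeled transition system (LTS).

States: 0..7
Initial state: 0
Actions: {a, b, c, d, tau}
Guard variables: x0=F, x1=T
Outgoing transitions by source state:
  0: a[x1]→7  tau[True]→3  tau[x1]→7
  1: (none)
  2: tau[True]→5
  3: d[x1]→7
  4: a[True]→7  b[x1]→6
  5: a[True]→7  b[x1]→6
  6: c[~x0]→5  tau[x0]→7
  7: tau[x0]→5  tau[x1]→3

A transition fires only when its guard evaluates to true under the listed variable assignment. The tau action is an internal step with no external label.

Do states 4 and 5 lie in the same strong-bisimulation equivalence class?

Answer: BISIMILAR

Working:
Compute ~ classes (split until stable):
  round 0: {{0,1,2,3,4,5,6,7}}
  round 1: {{0},{1},{2,7},{3},{4,5},{6}}
  round 2: {{0},{1},{2},{3},{4,5},{6},{7}}
7 equivalence class(es) (converged in 3)
4∈{4,5}, 5∈{4,5}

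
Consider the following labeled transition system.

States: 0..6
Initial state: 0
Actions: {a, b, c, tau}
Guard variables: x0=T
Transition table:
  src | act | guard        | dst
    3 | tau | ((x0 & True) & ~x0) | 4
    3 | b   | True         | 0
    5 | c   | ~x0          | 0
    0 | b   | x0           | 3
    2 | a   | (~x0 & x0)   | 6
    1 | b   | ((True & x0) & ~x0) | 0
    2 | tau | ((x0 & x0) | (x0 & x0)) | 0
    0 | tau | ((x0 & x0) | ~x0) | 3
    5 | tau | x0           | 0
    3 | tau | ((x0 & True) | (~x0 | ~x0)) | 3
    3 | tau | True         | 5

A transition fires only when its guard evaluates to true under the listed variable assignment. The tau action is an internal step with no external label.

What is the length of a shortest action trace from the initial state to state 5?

Answer: 2

Trace:
BFS to 5:
  Layer 0: {0}
  Layer 1: {3}
  Layer 2: {5}
5 enters at depth 2; path b·tau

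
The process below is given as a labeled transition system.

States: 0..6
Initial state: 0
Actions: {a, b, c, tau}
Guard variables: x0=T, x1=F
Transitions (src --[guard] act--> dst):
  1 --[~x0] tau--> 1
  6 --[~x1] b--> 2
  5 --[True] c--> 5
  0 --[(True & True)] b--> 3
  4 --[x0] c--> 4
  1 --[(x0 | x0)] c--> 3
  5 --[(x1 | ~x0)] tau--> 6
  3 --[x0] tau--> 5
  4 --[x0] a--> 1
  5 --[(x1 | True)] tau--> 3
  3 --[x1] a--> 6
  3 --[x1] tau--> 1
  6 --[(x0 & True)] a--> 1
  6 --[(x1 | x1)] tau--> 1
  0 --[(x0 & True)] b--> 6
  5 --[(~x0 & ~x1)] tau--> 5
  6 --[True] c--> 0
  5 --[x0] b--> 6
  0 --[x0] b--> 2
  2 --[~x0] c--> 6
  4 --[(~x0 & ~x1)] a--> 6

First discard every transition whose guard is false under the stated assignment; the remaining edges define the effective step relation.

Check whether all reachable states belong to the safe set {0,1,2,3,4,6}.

Answer: INVARIANT VIOLATED at state 5

Analysis:
Safe = {0,1,2,3,4,6}
Reachable = {0,1,2,3,5,6}
  0: safe
  1: safe
  2: safe
  3: safe
  5: VIOLATES
  6: safe
reach 5 via b·tau — violates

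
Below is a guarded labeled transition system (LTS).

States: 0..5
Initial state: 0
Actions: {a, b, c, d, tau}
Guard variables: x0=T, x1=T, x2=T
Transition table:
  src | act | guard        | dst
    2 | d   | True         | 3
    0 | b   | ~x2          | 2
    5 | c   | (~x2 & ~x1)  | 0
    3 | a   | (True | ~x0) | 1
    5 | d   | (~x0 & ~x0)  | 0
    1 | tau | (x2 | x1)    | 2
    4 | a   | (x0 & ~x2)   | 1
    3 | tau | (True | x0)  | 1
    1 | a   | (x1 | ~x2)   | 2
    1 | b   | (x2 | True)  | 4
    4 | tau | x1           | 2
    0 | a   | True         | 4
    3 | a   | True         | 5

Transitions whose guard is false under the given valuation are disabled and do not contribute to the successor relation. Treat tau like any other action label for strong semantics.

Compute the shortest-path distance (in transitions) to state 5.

Layered search for 5:
  depth 0: {0}
  depth 1: {4}
  depth 2: {2}
  depth 3: {3}
  depth 4: {1,5}
depth(5)=4, e.g. a·tau·d·a

Answer: 4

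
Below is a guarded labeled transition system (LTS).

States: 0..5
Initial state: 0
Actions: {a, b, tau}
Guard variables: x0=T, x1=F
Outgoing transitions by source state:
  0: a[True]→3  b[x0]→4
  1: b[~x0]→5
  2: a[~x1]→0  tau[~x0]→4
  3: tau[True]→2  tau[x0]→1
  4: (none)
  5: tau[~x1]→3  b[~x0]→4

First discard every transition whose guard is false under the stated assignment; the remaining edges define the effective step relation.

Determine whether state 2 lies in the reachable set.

After dropping false guards: 6 live edges.
L0 = {0}
L1 = {3,4}  now seen {0,3,4}
L2 = {1,2}  now seen {0,1,2,3,4}
Reach set: {0,1,2,3,4}
Path to 2: a·tau

Answer: REACHABLE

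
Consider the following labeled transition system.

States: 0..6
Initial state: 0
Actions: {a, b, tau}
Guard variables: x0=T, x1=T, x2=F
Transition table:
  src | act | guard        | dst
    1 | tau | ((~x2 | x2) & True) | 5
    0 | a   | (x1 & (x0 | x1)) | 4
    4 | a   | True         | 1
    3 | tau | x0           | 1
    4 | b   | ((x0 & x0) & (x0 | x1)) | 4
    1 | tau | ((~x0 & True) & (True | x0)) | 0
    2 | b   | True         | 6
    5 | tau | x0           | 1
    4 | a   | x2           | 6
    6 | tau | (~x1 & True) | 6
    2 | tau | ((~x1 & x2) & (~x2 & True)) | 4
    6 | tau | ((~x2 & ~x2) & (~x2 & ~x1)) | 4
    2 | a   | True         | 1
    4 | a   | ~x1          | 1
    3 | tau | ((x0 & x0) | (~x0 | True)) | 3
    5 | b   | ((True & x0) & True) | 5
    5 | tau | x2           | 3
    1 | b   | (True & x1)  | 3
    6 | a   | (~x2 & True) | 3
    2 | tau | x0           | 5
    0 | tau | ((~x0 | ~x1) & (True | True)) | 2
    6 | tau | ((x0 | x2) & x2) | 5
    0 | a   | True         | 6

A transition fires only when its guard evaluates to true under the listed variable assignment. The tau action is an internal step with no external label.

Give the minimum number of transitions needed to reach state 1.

Answer: 2

Trace:
BFS to 1:
  L0 = {0}
  L1 = {4,6}
  L2 = {1,3}
1 enters at depth 2; path a·a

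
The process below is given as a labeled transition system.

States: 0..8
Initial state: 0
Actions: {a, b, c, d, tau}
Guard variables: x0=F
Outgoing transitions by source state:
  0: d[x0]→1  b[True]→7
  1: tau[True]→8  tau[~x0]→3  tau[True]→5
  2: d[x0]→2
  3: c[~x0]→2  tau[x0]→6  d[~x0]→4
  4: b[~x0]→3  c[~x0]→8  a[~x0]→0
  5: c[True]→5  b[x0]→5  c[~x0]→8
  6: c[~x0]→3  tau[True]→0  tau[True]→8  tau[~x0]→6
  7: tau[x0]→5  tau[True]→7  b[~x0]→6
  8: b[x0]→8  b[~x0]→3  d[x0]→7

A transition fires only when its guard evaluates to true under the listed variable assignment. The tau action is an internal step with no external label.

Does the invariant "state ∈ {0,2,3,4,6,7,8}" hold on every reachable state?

Answer: INVARIANT HOLDS

Trace:
Inv-set: {0,2,3,4,6,7,8}
R = {0,2,3,4,6,7,8}
  0: ok
  2: ok
  3: ok
  4: ok
  6: ok
  7: ok
  8: ok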